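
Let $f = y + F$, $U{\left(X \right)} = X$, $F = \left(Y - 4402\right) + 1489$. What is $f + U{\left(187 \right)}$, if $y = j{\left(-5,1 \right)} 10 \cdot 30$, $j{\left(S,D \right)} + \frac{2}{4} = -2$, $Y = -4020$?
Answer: $-7496$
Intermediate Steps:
$j{\left(S,D \right)} = - \frac{5}{2}$ ($j{\left(S,D \right)} = - \frac{1}{2} - 2 = - \frac{5}{2}$)
$F = -6933$ ($F = \left(-4020 - 4402\right) + 1489 = -8422 + 1489 = -6933$)
$y = -750$ ($y = \left(- \frac{5}{2}\right) 10 \cdot 30 = \left(-25\right) 30 = -750$)
$f = -7683$ ($f = -750 - 6933 = -7683$)
$f + U{\left(187 \right)} = -7683 + 187 = -7496$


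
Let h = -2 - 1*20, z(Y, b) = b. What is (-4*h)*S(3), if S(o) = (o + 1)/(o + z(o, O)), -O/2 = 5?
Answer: -352/7 ≈ -50.286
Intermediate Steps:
O = -10 (O = -2*5 = -10)
h = -22 (h = -2 - 20 = -22)
S(o) = (1 + o)/(-10 + o) (S(o) = (o + 1)/(o - 10) = (1 + o)/(-10 + o))
(-4*h)*S(3) = (-4*(-22))*((1 + 3)/(-10 + 3)) = 88*(4/(-7)) = 88*(-⅐*4) = 88*(-4/7) = -352/7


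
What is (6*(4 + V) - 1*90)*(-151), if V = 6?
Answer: 4530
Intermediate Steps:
(6*(4 + V) - 1*90)*(-151) = (6*(4 + 6) - 1*90)*(-151) = (6*10 - 90)*(-151) = (60 - 90)*(-151) = -30*(-151) = 4530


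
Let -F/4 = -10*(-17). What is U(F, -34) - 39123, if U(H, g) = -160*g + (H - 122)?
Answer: -34485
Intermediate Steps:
F = -680 (F = -(-40)*(-17) = -4*170 = -680)
U(H, g) = -122 + H - 160*g (U(H, g) = -160*g + (-122 + H) = -122 + H - 160*g)
U(F, -34) - 39123 = (-122 - 680 - 160*(-34)) - 39123 = (-122 - 680 + 5440) - 39123 = 4638 - 39123 = -34485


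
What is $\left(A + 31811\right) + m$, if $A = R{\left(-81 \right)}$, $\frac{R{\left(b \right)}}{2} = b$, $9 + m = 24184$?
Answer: $55824$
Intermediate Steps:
$m = 24175$ ($m = -9 + 24184 = 24175$)
$R{\left(b \right)} = 2 b$
$A = -162$ ($A = 2 \left(-81\right) = -162$)
$\left(A + 31811\right) + m = \left(-162 + 31811\right) + 24175 = 31649 + 24175 = 55824$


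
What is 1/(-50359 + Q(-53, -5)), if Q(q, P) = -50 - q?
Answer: -1/50356 ≈ -1.9859e-5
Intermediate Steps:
1/(-50359 + Q(-53, -5)) = 1/(-50359 + (-50 - 1*(-53))) = 1/(-50359 + (-50 + 53)) = 1/(-50359 + 3) = 1/(-50356) = -1/50356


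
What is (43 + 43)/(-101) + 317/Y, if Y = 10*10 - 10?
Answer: 24277/9090 ≈ 2.6707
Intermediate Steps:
Y = 90 (Y = 100 - 10 = 90)
(43 + 43)/(-101) + 317/Y = (43 + 43)/(-101) + 317/90 = 86*(-1/101) + 317*(1/90) = -86/101 + 317/90 = 24277/9090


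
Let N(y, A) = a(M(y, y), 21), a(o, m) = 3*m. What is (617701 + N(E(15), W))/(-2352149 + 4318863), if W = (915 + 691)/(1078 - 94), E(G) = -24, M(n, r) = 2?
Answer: 308882/983357 ≈ 0.31411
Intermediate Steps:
W = 803/492 (W = 1606/984 = 1606*(1/984) = 803/492 ≈ 1.6321)
N(y, A) = 63 (N(y, A) = 3*21 = 63)
(617701 + N(E(15), W))/(-2352149 + 4318863) = (617701 + 63)/(-2352149 + 4318863) = 617764/1966714 = 617764*(1/1966714) = 308882/983357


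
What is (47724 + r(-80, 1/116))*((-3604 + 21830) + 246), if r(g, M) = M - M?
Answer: 881557728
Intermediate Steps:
r(g, M) = 0
(47724 + r(-80, 1/116))*((-3604 + 21830) + 246) = (47724 + 0)*((-3604 + 21830) + 246) = 47724*(18226 + 246) = 47724*18472 = 881557728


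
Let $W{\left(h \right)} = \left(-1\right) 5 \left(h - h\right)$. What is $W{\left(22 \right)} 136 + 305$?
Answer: $305$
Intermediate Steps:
$W{\left(h \right)} = 0$ ($W{\left(h \right)} = \left(-5\right) 0 = 0$)
$W{\left(22 \right)} 136 + 305 = 0 \cdot 136 + 305 = 0 + 305 = 305$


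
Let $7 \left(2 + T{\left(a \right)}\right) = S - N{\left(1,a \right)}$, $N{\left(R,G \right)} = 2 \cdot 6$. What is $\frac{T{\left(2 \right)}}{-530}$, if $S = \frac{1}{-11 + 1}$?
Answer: $\frac{261}{37100} \approx 0.007035$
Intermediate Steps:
$N{\left(R,G \right)} = 12$
$S = - \frac{1}{10}$ ($S = \frac{1}{-10} = - \frac{1}{10} \approx -0.1$)
$T{\left(a \right)} = - \frac{261}{70}$ ($T{\left(a \right)} = -2 + \frac{- \frac{1}{10} - 12}{7} = -2 + \frac{1}{7} \left(- \frac{121}{10}\right) = -2 - \frac{121}{70} = - \frac{261}{70}$)
$\frac{T{\left(2 \right)}}{-530} = - \frac{261}{70 \left(-530\right)} = \left(- \frac{261}{70}\right) \left(- \frac{1}{530}\right) = \frac{261}{37100}$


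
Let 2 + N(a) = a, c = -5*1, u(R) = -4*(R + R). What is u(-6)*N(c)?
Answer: -336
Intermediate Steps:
u(R) = -8*R
c = -5
N(a) = -2 + a
u(-6)*N(c) = (-8*(-6))*(-2 - 5) = 48*(-7) = -336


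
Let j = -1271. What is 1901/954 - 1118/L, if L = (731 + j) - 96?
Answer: 1789/477 ≈ 3.7505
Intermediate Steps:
L = -636 (L = (731 - 1271) - 96 = -540 - 96 = -636)
1901/954 - 1118/L = 1901/954 - 1118/(-636) = 1901*(1/954) - 1118*(-1/636) = 1901/954 + 559/318 = 1789/477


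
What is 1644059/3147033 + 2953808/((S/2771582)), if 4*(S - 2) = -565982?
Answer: -17175920787550500221/296856475857 ≈ -5.7859e+7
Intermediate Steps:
S = -282987/2 (S = 2 + (¼)*(-565982) = 2 - 282991/2 = -282987/2 ≈ -1.4149e+5)
1644059/3147033 + 2953808/((S/2771582)) = 1644059/3147033 + 2953808/((-282987/2/2771582)) = 1644059*(1/3147033) + 2953808/((-282987/2*1/2771582)) = 1644059/3147033 + 2953808/(-282987/5543164) = 1644059/3147033 + 2953808*(-5543164/282987) = 1644059/3147033 - 16373442168512/282987 = -17175920787550500221/296856475857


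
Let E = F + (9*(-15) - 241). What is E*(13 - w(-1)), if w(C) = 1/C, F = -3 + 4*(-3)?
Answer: -5474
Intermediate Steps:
F = -15 (F = -3 - 12 = -15)
E = -391 (E = -15 + (9*(-15) - 241) = -15 + (-135 - 241) = -15 - 376 = -391)
E*(13 - w(-1)) = -391*(13 - 1/(-1)) = -391*(13 - 1*(-1)) = -391*(13 + 1) = -391*14 = -5474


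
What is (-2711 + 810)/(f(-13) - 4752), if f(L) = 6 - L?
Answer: 1901/4733 ≈ 0.40165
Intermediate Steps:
(-2711 + 810)/(f(-13) - 4752) = (-2711 + 810)/((6 - 1*(-13)) - 4752) = -1901/((6 + 13) - 4752) = -1901/(19 - 4752) = -1901/(-4733) = -1901*(-1/4733) = 1901/4733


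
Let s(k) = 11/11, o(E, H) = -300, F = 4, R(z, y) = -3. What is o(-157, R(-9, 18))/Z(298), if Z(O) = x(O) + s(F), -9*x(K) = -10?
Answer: -2700/19 ≈ -142.11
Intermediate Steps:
x(K) = 10/9 (x(K) = -1/9*(-10) = 10/9)
s(k) = 1 (s(k) = 11*(1/11) = 1)
Z(O) = 19/9 (Z(O) = 10/9 + 1 = 19/9)
o(-157, R(-9, 18))/Z(298) = -300/19/9 = -300*9/19 = -2700/19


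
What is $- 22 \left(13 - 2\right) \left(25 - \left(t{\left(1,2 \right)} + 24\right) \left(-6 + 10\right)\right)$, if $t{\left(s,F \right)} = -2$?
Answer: $15246$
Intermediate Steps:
$- 22 \left(13 - 2\right) \left(25 - \left(t{\left(1,2 \right)} + 24\right) \left(-6 + 10\right)\right) = - 22 \left(13 - 2\right) \left(25 - \left(-2 + 24\right) \left(-6 + 10\right)\right) = - 22 \left(13 - 2\right) \left(25 - 22 \cdot 4\right) = \left(-22\right) 11 \left(25 - 88\right) = - 242 \left(25 - 88\right) = \left(-242\right) \left(-63\right) = 15246$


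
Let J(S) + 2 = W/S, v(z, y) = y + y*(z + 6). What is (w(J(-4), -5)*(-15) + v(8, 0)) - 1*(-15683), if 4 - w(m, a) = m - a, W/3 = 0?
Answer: 15668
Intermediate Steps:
W = 0 (W = 3*0 = 0)
v(z, y) = y + y*(6 + z)
J(S) = -2 (J(S) = -2 + 0/S = -2 + 0 = -2)
w(m, a) = 4 + a - m (w(m, a) = 4 - (m - a) = 4 + (a - m) = 4 + a - m)
(w(J(-4), -5)*(-15) + v(8, 0)) - 1*(-15683) = ((4 - 5 - 1*(-2))*(-15) + 0*(7 + 8)) - 1*(-15683) = ((4 - 5 + 2)*(-15) + 0*15) + 15683 = (1*(-15) + 0) + 15683 = (-15 + 0) + 15683 = -15 + 15683 = 15668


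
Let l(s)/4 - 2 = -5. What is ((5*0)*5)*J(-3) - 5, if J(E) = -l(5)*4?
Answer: -5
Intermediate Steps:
l(s) = -12 (l(s) = 8 + 4*(-5) = 8 - 20 = -12)
J(E) = 48 (J(E) = -1*(-12)*4 = 12*4 = 48)
((5*0)*5)*J(-3) - 5 = ((5*0)*5)*48 - 5 = (0*5)*48 - 5 = 0*48 - 5 = 0 - 5 = -5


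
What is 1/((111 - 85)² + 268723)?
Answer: 1/269399 ≈ 3.7120e-6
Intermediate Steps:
1/((111 - 85)² + 268723) = 1/(26² + 268723) = 1/(676 + 268723) = 1/269399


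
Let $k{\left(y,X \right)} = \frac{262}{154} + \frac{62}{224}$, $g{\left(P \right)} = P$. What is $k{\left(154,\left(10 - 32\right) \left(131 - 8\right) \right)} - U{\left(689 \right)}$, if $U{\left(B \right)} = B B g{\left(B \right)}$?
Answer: $- \frac{402965968971}{1232} \approx -3.2708 \cdot 10^{8}$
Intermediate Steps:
$U{\left(B \right)} = B^{3}$ ($U{\left(B \right)} = B B B = B^{2} B = B^{3}$)
$k{\left(y,X \right)} = \frac{2437}{1232}$ ($k{\left(y,X \right)} = 262 \cdot \frac{1}{154} + 62 \cdot \frac{1}{224} = \frac{131}{77} + \frac{31}{112} = \frac{2437}{1232}$)
$k{\left(154,\left(10 - 32\right) \left(131 - 8\right) \right)} - U{\left(689 \right)} = \frac{2437}{1232} - 689^{3} = \frac{2437}{1232} - 327082769 = - \frac{402965968971}{1232}$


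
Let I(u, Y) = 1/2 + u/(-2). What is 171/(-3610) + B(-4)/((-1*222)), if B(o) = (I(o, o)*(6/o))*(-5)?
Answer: -3707/28120 ≈ -0.13183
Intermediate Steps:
I(u, Y) = ½ - u/2 (I(u, Y) = 1*(½) + u*(-½) = ½ - u/2)
B(o) = -30*(½ - o/2)/o (B(o) = ((½ - o/2)*(6/o))*(-5) = (6*(½ - o/2)/o)*(-5) = -30*(½ - o/2)/o)
171/(-3610) + B(-4)/((-1*222)) = 171/(-3610) + (15 - 15/(-4))/((-1*222)) = 171*(-1/3610) + (15 - 15*(-¼))/(-222) = -9/190 + (15 + 15/4)*(-1/222) = -9/190 + (75/4)*(-1/222) = -9/190 - 25/296 = -3707/28120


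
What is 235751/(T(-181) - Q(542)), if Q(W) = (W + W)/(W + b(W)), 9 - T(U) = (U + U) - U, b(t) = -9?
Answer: 125655283/100186 ≈ 1254.2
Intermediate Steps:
T(U) = 9 - U (T(U) = 9 - ((U + U) - U) = 9 - (2*U - U) = 9 - U)
Q(W) = 2*W/(-9 + W) (Q(W) = (W + W)/(W - 9) = (2*W)/(-9 + W) = 2*W/(-9 + W))
235751/(T(-181) - Q(542)) = 235751/((9 - 1*(-181)) - 2*542/(-9 + 542)) = 235751/((9 + 181) - 2*542/533) = 235751/(190 - 2*542/533) = 235751/(190 - 1*1084/533) = 235751/(190 - 1084/533) = 235751/(100186/533) = 235751*(533/100186) = 125655283/100186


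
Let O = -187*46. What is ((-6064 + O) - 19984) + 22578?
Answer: -12072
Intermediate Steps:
O = -8602
((-6064 + O) - 19984) + 22578 = ((-6064 - 8602) - 19984) + 22578 = (-14666 - 19984) + 22578 = -34650 + 22578 = -12072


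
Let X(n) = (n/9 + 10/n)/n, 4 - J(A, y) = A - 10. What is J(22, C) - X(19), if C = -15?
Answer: -26443/3249 ≈ -8.1388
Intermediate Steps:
J(A, y) = 14 - A (J(A, y) = 4 - (A - 10) = 4 - (-10 + A) = 4 + (10 - A) = 14 - A)
X(n) = (10/n + n/9)/n (X(n) = (n*(1/9) + 10/n)/n = (n/9 + 10/n)/n = (10/n + n/9)/n)
J(22, C) - X(19) = (14 - 1*22) - (1/9 + 10/19**2) = (14 - 22) - (1/9 + 10*(1/361)) = -8 - (1/9 + 10/361) = -8 - 1*451/3249 = -8 - 451/3249 = -26443/3249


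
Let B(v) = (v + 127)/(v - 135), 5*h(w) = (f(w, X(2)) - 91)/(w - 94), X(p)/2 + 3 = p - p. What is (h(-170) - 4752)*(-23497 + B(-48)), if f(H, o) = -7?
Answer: 1348605938813/12078 ≈ 1.1166e+8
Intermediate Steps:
X(p) = -6 (X(p) = -6 + 2*(p - p) = -6 + 2*0 = -6 + 0 = -6)
h(w) = -98/(5*(-94 + w)) (h(w) = ((-7 - 91)/(w - 94))/5 = (-98/(-94 + w))/5 = -98/(5*(-94 + w)))
B(v) = (127 + v)/(-135 + v)
(h(-170) - 4752)*(-23497 + B(-48)) = (-98/(-470 + 5*(-170)) - 4752)*(-23497 + (127 - 48)/(-135 - 48)) = (-98/(-470 - 850) - 4752)*(-23497 + 79/(-183)) = (-98/(-1320) - 4752)*(-23497 - 1/183*79) = (-98*(-1/1320) - 4752)*(-23497 - 79/183) = (49/660 - 4752)*(-4300030/183) = -3136271/660*(-4300030/183) = 1348605938813/12078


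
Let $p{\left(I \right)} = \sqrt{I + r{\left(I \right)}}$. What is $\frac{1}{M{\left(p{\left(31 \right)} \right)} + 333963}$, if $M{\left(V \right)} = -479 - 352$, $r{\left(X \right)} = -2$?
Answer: $\frac{1}{333132} \approx 3.0018 \cdot 10^{-6}$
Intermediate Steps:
$p{\left(I \right)} = \sqrt{-2 + I}$ ($p{\left(I \right)} = \sqrt{I - 2} = \sqrt{-2 + I}$)
$M{\left(V \right)} = -831$ ($M{\left(V \right)} = -479 - 352 = -831$)
$\frac{1}{M{\left(p{\left(31 \right)} \right)} + 333963} = \frac{1}{-831 + 333963} = \frac{1}{333132}$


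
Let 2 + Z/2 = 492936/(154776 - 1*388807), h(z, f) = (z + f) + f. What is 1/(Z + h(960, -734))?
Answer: -234031/120809744 ≈ -0.0019372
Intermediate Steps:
h(z, f) = z + 2*f (h(z, f) = (f + z) + f = z + 2*f)
Z = -1921996/234031 (Z = -4 + 2*(492936/(154776 - 1*388807)) = -4 + 2*(492936/(154776 - 388807)) = -4 + 2*(492936/(-234031)) = -4 + 2*(492936*(-1/234031)) = -4 + 2*(-492936/234031) = -4 - 985872/234031 = -1921996/234031 ≈ -8.2126)
1/(Z + h(960, -734)) = 1/(-1921996/234031 + (960 + 2*(-734))) = 1/(-1921996/234031 + (960 - 1468)) = 1/(-1921996/234031 - 508) = 1/(-120809744/234031) = -234031/120809744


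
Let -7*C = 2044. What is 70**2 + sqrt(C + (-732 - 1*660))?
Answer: 4900 + 2*I*sqrt(421) ≈ 4900.0 + 41.037*I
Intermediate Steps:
C = -292 (C = -1/7*2044 = -292)
70**2 + sqrt(C + (-732 - 1*660)) = 70**2 + sqrt(-292 + (-732 - 1*660)) = 4900 + sqrt(-292 + (-732 - 660)) = 4900 + sqrt(-292 - 1392) = 4900 + sqrt(-1684) = 4900 + 2*I*sqrt(421)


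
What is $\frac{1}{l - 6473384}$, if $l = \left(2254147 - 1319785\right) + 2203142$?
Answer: $- \frac{1}{3335880} \approx -2.9977 \cdot 10^{-7}$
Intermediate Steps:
$l = 3137504$ ($l = 934362 + 2203142 = 3137504$)
$\frac{1}{l - 6473384} = \frac{1}{3137504 - 6473384} = \frac{1}{-3335880} = - \frac{1}{3335880}$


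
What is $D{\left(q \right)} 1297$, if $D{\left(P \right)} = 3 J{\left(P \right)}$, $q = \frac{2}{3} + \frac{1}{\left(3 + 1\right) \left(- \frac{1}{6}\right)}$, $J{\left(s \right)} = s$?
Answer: $- \frac{6485}{2} \approx -3242.5$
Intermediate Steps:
$q = - \frac{5}{6}$ ($q = 2 \cdot \frac{1}{3} + \frac{1}{4 \left(\left(-1\right) \frac{1}{6}\right)} = \frac{2}{3} + \frac{1}{4 \left(- \frac{1}{6}\right)} = \frac{2}{3} + \frac{1}{4} \left(-6\right) = \frac{2}{3} - \frac{3}{2} = - \frac{5}{6} \approx -0.83333$)
$D{\left(P \right)} = 3 P$
$D{\left(q \right)} 1297 = 3 \left(- \frac{5}{6}\right) 1297 = \left(- \frac{5}{2}\right) 1297 = - \frac{6485}{2}$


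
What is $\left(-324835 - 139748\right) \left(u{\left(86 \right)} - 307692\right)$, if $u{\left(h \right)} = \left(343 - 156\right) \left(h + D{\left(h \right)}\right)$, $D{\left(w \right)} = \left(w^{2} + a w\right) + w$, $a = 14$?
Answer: $-619136755776$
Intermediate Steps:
$D{\left(w \right)} = w^{2} + 15 w$ ($D{\left(w \right)} = \left(w^{2} + 14 w\right) + w = w^{2} + 15 w$)
$u{\left(h \right)} = 187 h + 187 h \left(15 + h\right)$ ($u{\left(h \right)} = \left(343 - 156\right) \left(h + h \left(15 + h\right)\right) = 187 \left(h + h \left(15 + h\right)\right) = 187 h + 187 h \left(15 + h\right)$)
$\left(-324835 - 139748\right) \left(u{\left(86 \right)} - 307692\right) = \left(-324835 - 139748\right) \left(187 \cdot 86 \left(16 + 86\right) - 307692\right) = - 464583 \left(187 \cdot 86 \cdot 102 - 307692\right) = - 464583 \left(1640364 - 307692\right) = \left(-464583\right) 1332672 = -619136755776$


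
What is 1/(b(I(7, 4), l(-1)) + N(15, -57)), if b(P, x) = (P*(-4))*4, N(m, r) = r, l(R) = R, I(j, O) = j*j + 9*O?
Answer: -1/1417 ≈ -0.00070572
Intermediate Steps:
I(j, O) = j² + 9*O
b(P, x) = -16*P (b(P, x) = -4*P*4 = -16*P)
1/(b(I(7, 4), l(-1)) + N(15, -57)) = 1/(-16*(7² + 9*4) - 57) = 1/(-16*(49 + 36) - 57) = 1/(-16*85 - 57) = 1/(-1360 - 57) = 1/(-1417) = -1/1417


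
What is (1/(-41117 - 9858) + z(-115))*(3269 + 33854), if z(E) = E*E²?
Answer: -2878020087846498/50975 ≈ -5.6459e+10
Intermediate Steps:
z(E) = E³
(1/(-41117 - 9858) + z(-115))*(3269 + 33854) = (1/(-41117 - 9858) + (-115)³)*(3269 + 33854) = (1/(-50975) - 1520875)*37123 = (-1/50975 - 1520875)*37123 = -77526603126/50975*37123 = -2878020087846498/50975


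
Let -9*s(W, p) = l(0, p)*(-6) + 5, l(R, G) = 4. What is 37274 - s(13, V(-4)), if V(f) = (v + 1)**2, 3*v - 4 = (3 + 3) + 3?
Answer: 335447/9 ≈ 37272.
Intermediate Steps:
v = 13/3 (v = 4/3 + ((3 + 3) + 3)/3 = 4/3 + (6 + 3)/3 = 4/3 + (1/3)*9 = 4/3 + 3 = 13/3 ≈ 4.3333)
V(f) = 256/9 (V(f) = (13/3 + 1)**2 = (16/3)**2 = 256/9)
s(W, p) = 19/9 (s(W, p) = -(4*(-6) + 5)/9 = -(-24 + 5)/9 = -1/9*(-19) = 19/9)
37274 - s(13, V(-4)) = 37274 - 1*19/9 = 37274 - 19/9 = 335447/9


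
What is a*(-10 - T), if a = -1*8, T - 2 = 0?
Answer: 96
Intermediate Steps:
T = 2 (T = 2 + 0 = 2)
a = -8
a*(-10 - T) = -8*(-10 - 1*2) = -8*(-10 - 2) = -8*(-12) = 96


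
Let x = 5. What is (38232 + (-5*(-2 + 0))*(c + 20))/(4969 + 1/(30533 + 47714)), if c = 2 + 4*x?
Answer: 756100761/97202336 ≈ 7.7786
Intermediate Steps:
c = 22 (c = 2 + 4*5 = 2 + 20 = 22)
(38232 + (-5*(-2 + 0))*(c + 20))/(4969 + 1/(30533 + 47714)) = (38232 + (-5*(-2 + 0))*(22 + 20))/(4969 + 1/(30533 + 47714)) = (38232 - 5*(-2)*42)/(4969 + 1/78247) = (38232 + 10*42)/(4969 + 1/78247) = (38232 + 420)/(388809344/78247) = 38652*(78247/388809344) = 756100761/97202336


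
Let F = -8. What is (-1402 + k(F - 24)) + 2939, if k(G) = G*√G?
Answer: 1537 - 128*I*√2 ≈ 1537.0 - 181.02*I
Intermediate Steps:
k(G) = G^(3/2)
(-1402 + k(F - 24)) + 2939 = (-1402 + (-8 - 24)^(3/2)) + 2939 = (-1402 + (-32)^(3/2)) + 2939 = (-1402 - 128*I*√2) + 2939 = 1537 - 128*I*√2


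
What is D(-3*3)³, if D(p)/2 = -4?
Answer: -512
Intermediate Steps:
D(p) = -8 (D(p) = 2*(-4) = -8)
D(-3*3)³ = (-8)³ = -512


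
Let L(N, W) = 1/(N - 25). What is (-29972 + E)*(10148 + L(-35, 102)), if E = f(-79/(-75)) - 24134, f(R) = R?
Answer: -2470752436609/4500 ≈ -5.4906e+8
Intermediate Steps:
L(N, W) = 1/(-25 + N)
E = -1809971/75 (E = -79/(-75) - 24134 = -79*(-1/75) - 24134 = 79/75 - 24134 = -1809971/75 ≈ -24133.)
(-29972 + E)*(10148 + L(-35, 102)) = (-29972 - 1809971/75)*(10148 + 1/(-25 - 35)) = -4057871*(10148 + 1/(-60))/75 = -4057871*(10148 - 1/60)/75 = -4057871/75*608879/60 = -2470752436609/4500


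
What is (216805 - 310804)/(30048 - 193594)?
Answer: 93999/163546 ≈ 0.57476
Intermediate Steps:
(216805 - 310804)/(30048 - 193594) = -93999/(-163546) = -93999*(-1/163546) = 93999/163546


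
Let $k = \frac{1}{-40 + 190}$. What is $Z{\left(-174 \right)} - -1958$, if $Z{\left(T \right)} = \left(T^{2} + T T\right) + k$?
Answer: $\frac{9376501}{150} \approx 62510.0$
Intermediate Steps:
$k = \frac{1}{150} \approx 0.0066667$
$Z{\left(T \right)} = \frac{1}{150} + 2 T^{2}$ ($Z{\left(T \right)} = \left(T^{2} + T T\right) + \frac{1}{150} = \left(T^{2} + T^{2}\right) + \frac{1}{150} = 2 T^{2} + \frac{1}{150} = \frac{1}{150} + 2 T^{2}$)
$Z{\left(-174 \right)} - -1958 = \left(\frac{1}{150} + 2 \left(-174\right)^{2}\right) - -1958 = \left(\frac{1}{150} + 2 \cdot 30276\right) + 1958 = \left(\frac{1}{150} + 60552\right) + 1958 = \frac{9082801}{150} + 1958 = \frac{9376501}{150}$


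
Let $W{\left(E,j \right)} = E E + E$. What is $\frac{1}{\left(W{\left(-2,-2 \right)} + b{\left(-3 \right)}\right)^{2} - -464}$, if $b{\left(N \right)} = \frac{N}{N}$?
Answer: $\frac{1}{473} \approx 0.0021142$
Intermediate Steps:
$W{\left(E,j \right)} = E + E^{2}$ ($W{\left(E,j \right)} = E^{2} + E = E + E^{2}$)
$b{\left(N \right)} = 1$
$\frac{1}{\left(W{\left(-2,-2 \right)} + b{\left(-3 \right)}\right)^{2} - -464} = \frac{1}{\left(- 2 \left(1 - 2\right) + 1\right)^{2} - -464} = \frac{1}{\left(\left(-2\right) \left(-1\right) + 1\right)^{2} + 464} = \frac{1}{\left(2 + 1\right)^{2} + 464} = \frac{1}{3^{2} + 464} = \frac{1}{9 + 464} = \frac{1}{473}$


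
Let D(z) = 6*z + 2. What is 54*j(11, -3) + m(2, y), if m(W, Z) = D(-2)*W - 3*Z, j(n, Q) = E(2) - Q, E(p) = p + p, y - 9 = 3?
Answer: 322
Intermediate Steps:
y = 12 (y = 9 + 3 = 12)
D(z) = 2 + 6*z
E(p) = 2*p
j(n, Q) = 4 - Q (j(n, Q) = 2*2 - Q = 4 - Q)
m(W, Z) = -10*W - 3*Z (m(W, Z) = (2 + 6*(-2))*W - 3*Z = (2 - 12)*W - 3*Z = -10*W - 3*Z)
54*j(11, -3) + m(2, y) = 54*(4 - 1*(-3)) + (-10*2 - 3*12) = 54*(4 + 3) + (-20 - 36) = 54*7 - 56 = 378 - 56 = 322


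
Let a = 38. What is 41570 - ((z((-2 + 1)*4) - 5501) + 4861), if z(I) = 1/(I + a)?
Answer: 1435139/34 ≈ 42210.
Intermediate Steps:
z(I) = 1/(38 + I) (z(I) = 1/(I + 38) = 1/(38 + I))
41570 - ((z((-2 + 1)*4) - 5501) + 4861) = 41570 - ((1/(38 + (-2 + 1)*4) - 5501) + 4861) = 41570 - ((1/(38 - 1*4) - 5501) + 4861) = 41570 - ((1/(38 - 4) - 5501) + 4861) = 41570 - ((1/34 - 5501) + 4861) = 41570 - (-187033/34 + 4861) = 41570 - 1*(-21759/34) = 41570 + 21759/34 = 1435139/34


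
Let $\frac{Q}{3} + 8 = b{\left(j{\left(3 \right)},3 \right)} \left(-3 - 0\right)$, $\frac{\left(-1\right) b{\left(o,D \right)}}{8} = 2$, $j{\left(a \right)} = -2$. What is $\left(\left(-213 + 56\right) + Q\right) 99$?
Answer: $-3663$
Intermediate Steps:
$b{\left(o,D \right)} = -16$ ($b{\left(o,D \right)} = \left(-8\right) 2 = -16$)
$Q = 120$ ($Q = -24 + 3 \left(- 16 \left(-3 - 0\right)\right) = -24 + 3 \left(- 16 \left(-3 + \left(-5 + 5\right)\right)\right) = -24 + 3 \left(- 16 \left(-3 + 0\right)\right) = -24 + 3 \left(\left(-16\right) \left(-3\right)\right) = -24 + 3 \cdot 48 = -24 + 144 = 120$)
$\left(\left(-213 + 56\right) + Q\right) 99 = \left(\left(-213 + 56\right) + 120\right) 99 = \left(-157 + 120\right) 99 = \left(-37\right) 99 = -3663$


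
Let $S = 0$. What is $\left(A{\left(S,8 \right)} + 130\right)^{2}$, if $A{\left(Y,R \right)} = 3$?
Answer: $17689$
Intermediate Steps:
$\left(A{\left(S,8 \right)} + 130\right)^{2} = \left(3 + 130\right)^{2} = 133^{2} = 17689$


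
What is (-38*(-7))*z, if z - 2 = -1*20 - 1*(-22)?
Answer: 1064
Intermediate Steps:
z = 4 (z = 2 + (-1*20 - 1*(-22)) = 2 + (-20 + 22) = 2 + 2 = 4)
(-38*(-7))*z = -38*(-7)*4 = 266*4 = 1064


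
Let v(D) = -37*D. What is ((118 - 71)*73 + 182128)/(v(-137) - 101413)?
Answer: -185559/96344 ≈ -1.9260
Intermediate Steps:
((118 - 71)*73 + 182128)/(v(-137) - 101413) = ((118 - 71)*73 + 182128)/(-37*(-137) - 101413) = (47*73 + 182128)/(5069 - 101413) = (3431 + 182128)/(-96344) = 185559*(-1/96344) = -185559/96344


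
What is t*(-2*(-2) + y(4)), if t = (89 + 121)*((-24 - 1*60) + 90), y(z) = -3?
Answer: 1260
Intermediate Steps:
t = 1260 (t = 210*((-24 - 60) + 90) = 210*(-84 + 90) = 210*6 = 1260)
t*(-2*(-2) + y(4)) = 1260*(-2*(-2) - 3) = 1260*(4 - 3) = 1260*1 = 1260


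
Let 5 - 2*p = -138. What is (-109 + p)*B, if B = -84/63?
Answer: 50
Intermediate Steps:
p = 143/2 (p = 5/2 - ½*(-138) = 5/2 + 69 = 143/2 ≈ 71.500)
B = -4/3 (B = -84*1/63 = -4/3 ≈ -1.3333)
(-109 + p)*B = (-109 + 143/2)*(-4/3) = -75/2*(-4/3) = 50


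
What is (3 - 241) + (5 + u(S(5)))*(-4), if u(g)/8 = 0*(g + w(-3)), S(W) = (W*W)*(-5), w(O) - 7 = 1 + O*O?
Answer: -258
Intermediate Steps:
w(O) = 8 + O² (w(O) = 7 + (1 + O*O) = 7 + (1 + O²) = 8 + O²)
S(W) = -5*W² (S(W) = W²*(-5) = -5*W²)
u(g) = 0 (u(g) = 8*(0*(g + (8 + (-3)²))) = 8*(0*(g + (8 + 9))) = 8*(0*(g + 17)) = 8*(0*(17 + g)) = 8*0 = 0)
(3 - 241) + (5 + u(S(5)))*(-4) = (3 - 241) + (5 + 0)*(-4) = -238 + 5*(-4) = -238 - 20 = -258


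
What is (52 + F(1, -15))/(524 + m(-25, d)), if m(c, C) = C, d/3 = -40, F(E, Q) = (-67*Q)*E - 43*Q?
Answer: 851/202 ≈ 4.2129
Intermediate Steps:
F(E, Q) = -43*Q - 67*E*Q (F(E, Q) = -67*E*Q - 43*Q = -43*Q - 67*E*Q)
d = -120 (d = 3*(-40) = -120)
(52 + F(1, -15))/(524 + m(-25, d)) = (52 - 1*(-15)*(43 + 67*1))/(524 - 120) = (52 - 1*(-15)*(43 + 67))/404 = (52 - 1*(-15)*110)*(1/404) = (52 + 1650)*(1/404) = 1702*(1/404) = 851/202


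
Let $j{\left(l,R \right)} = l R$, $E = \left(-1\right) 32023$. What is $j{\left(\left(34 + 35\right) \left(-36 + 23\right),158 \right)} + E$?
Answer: $-173749$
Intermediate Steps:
$E = -32023$
$j{\left(l,R \right)} = R l$
$j{\left(\left(34 + 35\right) \left(-36 + 23\right),158 \right)} + E = 158 \left(34 + 35\right) \left(-36 + 23\right) - 32023 = 158 \cdot 69 \left(-13\right) - 32023 = 158 \left(-897\right) - 32023 = -141726 - 32023 = -173749$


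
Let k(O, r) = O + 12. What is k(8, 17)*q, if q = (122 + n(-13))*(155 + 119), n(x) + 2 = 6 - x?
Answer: 761720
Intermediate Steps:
k(O, r) = 12 + O
n(x) = 4 - x (n(x) = -2 + (6 - x) = 4 - x)
q = 38086 (q = (122 + (4 - 1*(-13)))*(155 + 119) = (122 + (4 + 13))*274 = (122 + 17)*274 = 139*274 = 38086)
k(8, 17)*q = (12 + 8)*38086 = 20*38086 = 761720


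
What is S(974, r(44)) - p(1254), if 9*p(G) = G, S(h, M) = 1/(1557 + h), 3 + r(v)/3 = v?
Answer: -1057955/7593 ≈ -139.33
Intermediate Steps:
r(v) = -9 + 3*v
p(G) = G/9
S(974, r(44)) - p(1254) = 1/(1557 + 974) - 1254/9 = 1/2531 - 1*418/3 = 1/2531 - 418/3 = -1057955/7593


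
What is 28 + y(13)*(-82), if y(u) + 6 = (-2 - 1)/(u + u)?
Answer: 6883/13 ≈ 529.46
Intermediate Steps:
y(u) = -6 - 3/(2*u) (y(u) = -6 + (-2 - 1)/(u + u) = -6 - 3*1/(2*u) = -6 - 3/(2*u))
28 + y(13)*(-82) = 28 + (-6 - 3/2/13)*(-82) = 28 + (-6 - 3/2*1/13)*(-82) = 28 + (-6 - 3/26)*(-82) = 28 - 159/26*(-82) = 28 + 6519/13 = 6883/13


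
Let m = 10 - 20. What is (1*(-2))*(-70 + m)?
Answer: 160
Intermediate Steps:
m = -10
(1*(-2))*(-70 + m) = (1*(-2))*(-70 - 10) = -2*(-80) = 160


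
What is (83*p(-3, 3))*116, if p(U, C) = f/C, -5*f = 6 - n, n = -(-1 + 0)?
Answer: -9628/3 ≈ -3209.3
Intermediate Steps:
n = 1 (n = -1*(-1) = 1)
f = -1 (f = -(6 - 1*1)/5 = -(6 - 1)/5 = -⅕*5 = -1)
p(U, C) = -1/C
(83*p(-3, 3))*116 = (83*(-1/3))*116 = (83*(-1*⅓))*116 = (83*(-⅓))*116 = -83/3*116 = -9628/3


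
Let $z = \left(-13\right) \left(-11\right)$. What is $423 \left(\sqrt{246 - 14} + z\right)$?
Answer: $60489 + 846 \sqrt{58} \approx 66932.0$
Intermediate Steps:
$z = 143$
$423 \left(\sqrt{246 - 14} + z\right) = 423 \left(\sqrt{246 - 14} + 143\right) = 423 \left(\sqrt{232} + 143\right) = 423 \left(2 \sqrt{58} + 143\right) = 423 \left(143 + 2 \sqrt{58}\right) = 60489 + 846 \sqrt{58}$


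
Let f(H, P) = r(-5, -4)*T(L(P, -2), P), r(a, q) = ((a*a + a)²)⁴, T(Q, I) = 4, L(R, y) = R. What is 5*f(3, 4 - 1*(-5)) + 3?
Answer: 512000000003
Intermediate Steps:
r(a, q) = (a + a²)⁸ (r(a, q) = ((a² + a)²)⁴ = ((a + a²)²)⁴ = (a + a²)⁸)
f(H, P) = 102400000000 (f(H, P) = ((-5)⁸*(1 - 5)⁸)*4 = (390625*(-4)⁸)*4 = (390625*65536)*4 = 25600000000*4 = 102400000000)
5*f(3, 4 - 1*(-5)) + 3 = 5*102400000000 + 3 = 512000000000 + 3 = 512000000003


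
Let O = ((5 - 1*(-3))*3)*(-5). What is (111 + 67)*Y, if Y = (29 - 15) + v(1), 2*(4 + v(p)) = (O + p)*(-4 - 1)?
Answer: 54735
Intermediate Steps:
O = -120 (O = ((5 + 3)*3)*(-5) = (8*3)*(-5) = 24*(-5) = -120)
v(p) = 296 - 5*p/2 (v(p) = -4 + ((-120 + p)*(-4 - 1))/2 = -4 + ((-120 + p)*(-5))/2 = -4 + (600 - 5*p)/2 = -4 + (300 - 5*p/2) = 296 - 5*p/2)
Y = 615/2 (Y = (29 - 15) + (296 - 5/2*1) = 14 + (296 - 5/2) = 14 + 587/2 = 615/2 ≈ 307.50)
(111 + 67)*Y = (111 + 67)*(615/2) = 178*(615/2) = 54735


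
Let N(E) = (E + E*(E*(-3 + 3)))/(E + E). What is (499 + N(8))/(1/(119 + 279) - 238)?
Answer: -198801/94723 ≈ -2.0988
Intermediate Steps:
N(E) = 1/2 (N(E) = (E + E*(E*0))/((2*E)) = (E + E*0)*(1/(2*E)) = (E + 0)*(1/(2*E)) = E*(1/(2*E)) = 1/2)
(499 + N(8))/(1/(119 + 279) - 238) = (499 + 1/2)/(1/(119 + 279) - 238) = 999/(2*(1/398 - 238)) = 999/(2*(-94723/398)) = (999/2)*(-398/94723) = -198801/94723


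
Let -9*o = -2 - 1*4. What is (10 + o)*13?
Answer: 416/3 ≈ 138.67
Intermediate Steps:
o = ⅔ (o = -(-2 - 1*4)/9 = -(-2 - 4)/9 = -⅑*(-6) = ⅔ ≈ 0.66667)
(10 + o)*13 = (10 + ⅔)*13 = (32/3)*13 = 416/3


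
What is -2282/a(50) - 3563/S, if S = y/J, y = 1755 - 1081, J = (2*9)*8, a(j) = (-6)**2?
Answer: -5002165/6066 ≈ -824.62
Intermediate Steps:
a(j) = 36
J = 144 (J = 18*8 = 144)
y = 674
S = 337/72 (S = 674/144 = 674*(1/144) = 337/72 ≈ 4.6806)
-2282/a(50) - 3563/S = -2282/36 - 3563/337/72 = -2282*1/36 - 3563*72/337 = -1141/18 - 256536/337 = -5002165/6066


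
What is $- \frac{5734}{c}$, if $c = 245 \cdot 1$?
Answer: $- \frac{5734}{245} \approx -23.404$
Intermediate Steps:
$c = 245$
$- \frac{5734}{c} = - \frac{5734}{245}$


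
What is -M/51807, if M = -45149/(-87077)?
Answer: -45149/4511198139 ≈ -1.0008e-5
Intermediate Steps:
M = 45149/87077 (M = -45149*(-1/87077) = 45149/87077 ≈ 0.51850)
-M/51807 = -45149/(87077*51807) = -1*45149/4511198139 = -45149/4511198139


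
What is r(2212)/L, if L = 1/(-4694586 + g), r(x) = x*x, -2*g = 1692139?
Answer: -27110117084792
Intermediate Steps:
g = -1692139/2 (g = -½*1692139 = -1692139/2 ≈ -8.4607e+5)
r(x) = x²
L = -2/11081311 (L = 1/(-4694586 - 1692139/2) = 1/(-11081311/2) = -2/11081311 ≈ -1.8048e-7)
r(2212)/L = 2212²/(-2/11081311) = 4892944*(-11081311/2) = -27110117084792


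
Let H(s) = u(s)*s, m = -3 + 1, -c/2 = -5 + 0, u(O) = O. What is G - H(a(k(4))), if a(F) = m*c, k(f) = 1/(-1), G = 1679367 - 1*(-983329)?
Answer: 2662296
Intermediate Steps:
c = 10 (c = -2*(-5 + 0) = -2*(-5) = 10)
G = 2662696 (G = 1679367 + 983329 = 2662696)
m = -2
k(f) = -1
a(F) = -20 (a(F) = -2*10 = -20)
H(s) = s**2 (H(s) = s*s = s**2)
G - H(a(k(4))) = 2662696 - 1*(-20)**2 = 2662696 - 1*400 = 2662696 - 400 = 2662296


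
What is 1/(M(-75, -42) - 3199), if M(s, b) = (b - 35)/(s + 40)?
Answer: -5/15984 ≈ -0.00031281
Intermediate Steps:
M(s, b) = (-35 + b)/(40 + s)
1/(M(-75, -42) - 3199) = 1/((-35 - 42)/(40 - 75) - 3199) = 1/(-77/(-35) - 3199) = 1/(-1/35*(-77) - 3199) = 1/(11/5 - 3199) = 1/(-15984/5) = -5/15984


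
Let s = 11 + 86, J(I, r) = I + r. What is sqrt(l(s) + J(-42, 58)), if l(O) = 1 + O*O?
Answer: sqrt(9426) ≈ 97.088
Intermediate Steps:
s = 97
l(O) = 1 + O**2
sqrt(l(s) + J(-42, 58)) = sqrt((1 + 97**2) + (-42 + 58)) = sqrt((1 + 9409) + 16) = sqrt(9410 + 16) = sqrt(9426)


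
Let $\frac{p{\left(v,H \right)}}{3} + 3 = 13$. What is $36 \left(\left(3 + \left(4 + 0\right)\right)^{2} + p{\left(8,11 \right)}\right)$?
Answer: $2844$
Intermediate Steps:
$p{\left(v,H \right)} = 30$ ($p{\left(v,H \right)} = -9 + 3 \cdot 13 = -9 + 39 = 30$)
$36 \left(\left(3 + \left(4 + 0\right)\right)^{2} + p{\left(8,11 \right)}\right) = 36 \left(\left(3 + \left(4 + 0\right)\right)^{2} + 30\right) = 36 \left(\left(3 + 4\right)^{2} + 30\right) = 36 \left(7^{2} + 30\right) = 36 \left(49 + 30\right) = 36 \cdot 79 = 2844$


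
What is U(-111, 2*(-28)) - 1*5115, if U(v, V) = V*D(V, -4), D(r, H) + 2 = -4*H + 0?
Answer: -5899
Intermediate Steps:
D(r, H) = -2 - 4*H (D(r, H) = -2 + (-4*H + 0) = -2 - 4*H)
U(v, V) = 14*V (U(v, V) = V*(-2 - 4*(-4)) = V*(-2 + 16) = V*14 = 14*V)
U(-111, 2*(-28)) - 1*5115 = 14*(2*(-28)) - 1*5115 = 14*(-56) - 5115 = -784 - 5115 = -5899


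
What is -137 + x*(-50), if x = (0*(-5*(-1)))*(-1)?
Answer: -137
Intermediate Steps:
x = 0 (x = (0*5)*(-1) = 0*(-1) = 0)
-137 + x*(-50) = -137 + 0*(-50) = -137 + 0 = -137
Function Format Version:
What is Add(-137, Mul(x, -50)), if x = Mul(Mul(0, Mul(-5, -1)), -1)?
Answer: -137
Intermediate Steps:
x = 0 (x = Mul(Mul(0, 5), -1) = Mul(0, -1) = 0)
Add(-137, Mul(x, -50)) = Add(-137, Mul(0, -50)) = Add(-137, 0) = -137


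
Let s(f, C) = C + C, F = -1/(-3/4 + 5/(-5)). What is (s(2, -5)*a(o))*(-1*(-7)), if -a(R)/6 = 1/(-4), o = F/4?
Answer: -105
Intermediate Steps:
F = 4/7 (F = -1/(-3*¼ + 5*(-⅕)) = -1/(-¾ - 1) = -1/(-7/4) = -1*(-4/7) = 4/7 ≈ 0.57143)
o = ⅐ (o = (4/7)/4 = (4/7)*(¼) = ⅐ ≈ 0.14286)
s(f, C) = 2*C
a(R) = 3/2 (a(R) = -6/(-4) = -6*(-¼) = 3/2)
(s(2, -5)*a(o))*(-1*(-7)) = ((2*(-5))*(3/2))*(-1*(-7)) = -10*3/2*7 = -15*7 = -105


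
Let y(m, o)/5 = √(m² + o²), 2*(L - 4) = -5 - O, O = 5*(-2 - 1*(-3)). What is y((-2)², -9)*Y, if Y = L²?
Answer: 5*√97 ≈ 49.244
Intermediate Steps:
O = 5 (O = 5*(-2 + 3) = 5*1 = 5)
L = -1 (L = 4 + (-5 - 1*5)/2 = 4 + (-5 - 5)/2 = 4 + (½)*(-10) = 4 - 5 = -1)
y(m, o) = 5*√(m² + o²)
Y = 1 (Y = (-1)² = 1)
y((-2)², -9)*Y = (5*√(((-2)²)² + (-9)²))*1 = (5*√(4² + 81))*1 = (5*√(16 + 81))*1 = (5*√97)*1 = 5*√97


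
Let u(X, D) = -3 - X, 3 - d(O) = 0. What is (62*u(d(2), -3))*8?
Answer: -2976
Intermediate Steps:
d(O) = 3 (d(O) = 3 - 1*0 = 3 + 0 = 3)
(62*u(d(2), -3))*8 = (62*(-3 - 1*3))*8 = (62*(-3 - 3))*8 = (62*(-6))*8 = -372*8 = -2976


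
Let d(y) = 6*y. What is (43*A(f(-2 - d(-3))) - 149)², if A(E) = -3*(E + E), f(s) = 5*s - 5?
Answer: 380211001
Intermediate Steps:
f(s) = -5 + 5*s
A(E) = -6*E
(43*A(f(-2 - d(-3))) - 149)² = (43*(-6*(-5 + 5*(-2 - 6*(-3)))) - 149)² = (43*(-6*(-5 + 5*(-2 - 1*(-18)))) - 149)² = (43*(-6*(-5 + 5*(-2 + 18))) - 149)² = (43*(-6*(-5 + 5*16)) - 149)² = (43*(-6*(-5 + 80)) - 149)² = (43*(-6*75) - 149)² = (43*(-450) - 149)² = (-19350 - 149)² = (-19499)² = 380211001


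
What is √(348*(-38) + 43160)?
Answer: 4*√1871 ≈ 173.02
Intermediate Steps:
√(348*(-38) + 43160) = √(-13224 + 43160) = √29936 = 4*√1871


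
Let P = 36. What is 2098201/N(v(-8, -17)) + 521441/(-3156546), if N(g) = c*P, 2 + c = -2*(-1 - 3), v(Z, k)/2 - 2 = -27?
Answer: 1103825890415/113635656 ≈ 9713.7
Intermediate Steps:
v(Z, k) = -50 (v(Z, k) = 4 + 2*(-27) = 4 - 54 = -50)
c = 6 (c = -2 - 2*(-1 - 3) = -2 - 2*(-4) = -2 + 8 = 6)
N(g) = 216 (N(g) = 6*36 = 216)
2098201/N(v(-8, -17)) + 521441/(-3156546) = 2098201/216 + 521441/(-3156546) = 2098201*(1/216) + 521441*(-1/3156546) = 2098201/216 - 521441/3156546 = 1103825890415/113635656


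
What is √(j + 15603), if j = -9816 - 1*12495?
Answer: 2*I*√1677 ≈ 81.902*I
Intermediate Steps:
j = -22311 (j = -9816 - 12495 = -22311)
√(j + 15603) = √(-22311 + 15603) = √(-6708) = 2*I*√1677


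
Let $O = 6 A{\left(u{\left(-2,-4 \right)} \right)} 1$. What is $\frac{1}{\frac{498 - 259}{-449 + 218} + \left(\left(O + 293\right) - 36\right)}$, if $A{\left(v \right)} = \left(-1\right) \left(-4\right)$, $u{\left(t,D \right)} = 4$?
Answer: $\frac{231}{64672} \approx 0.0035719$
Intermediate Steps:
$A{\left(v \right)} = 4$
$O = 24$ ($O = 6 \cdot 4 \cdot 1 = 24 \cdot 1 = 24$)
$\frac{1}{\frac{498 - 259}{-449 + 218} + \left(\left(O + 293\right) - 36\right)} = \frac{1}{\frac{498 - 259}{-449 + 218} + \left(\left(24 + 293\right) - 36\right)} = \frac{1}{\frac{239}{-231} + \left(317 - 36\right)} = \frac{1}{239 \left(- \frac{1}{231}\right) + 281} = \frac{1}{- \frac{239}{231} + 281} = \frac{1}{\frac{64672}{231}} = \frac{231}{64672}$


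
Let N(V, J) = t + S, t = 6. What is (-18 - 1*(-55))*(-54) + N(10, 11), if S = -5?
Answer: -1997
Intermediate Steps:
N(V, J) = 1 (N(V, J) = 6 - 5 = 1)
(-18 - 1*(-55))*(-54) + N(10, 11) = (-18 - 1*(-55))*(-54) + 1 = (-18 + 55)*(-54) + 1 = 37*(-54) + 1 = -1998 + 1 = -1997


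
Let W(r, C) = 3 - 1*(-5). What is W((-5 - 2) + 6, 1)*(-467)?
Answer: -3736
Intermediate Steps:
W(r, C) = 8 (W(r, C) = 3 + 5 = 8)
W((-5 - 2) + 6, 1)*(-467) = 8*(-467) = -3736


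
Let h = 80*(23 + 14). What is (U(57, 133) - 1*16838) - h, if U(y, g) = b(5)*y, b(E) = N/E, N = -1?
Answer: -99047/5 ≈ -19809.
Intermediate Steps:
b(E) = -1/E
U(y, g) = -y/5 (U(y, g) = (-1/5)*y = (-1*⅕)*y = -y/5)
h = 2960 (h = 80*37 = 2960)
(U(57, 133) - 1*16838) - h = (-⅕*57 - 1*16838) - 1*2960 = (-57/5 - 16838) - 2960 = -84247/5 - 2960 = -99047/5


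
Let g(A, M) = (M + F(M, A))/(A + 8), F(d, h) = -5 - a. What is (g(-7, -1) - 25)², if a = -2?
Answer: 841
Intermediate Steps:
F(d, h) = -3 (F(d, h) = -5 - 1*(-2) = -5 + 2 = -3)
g(A, M) = (-3 + M)/(8 + A) (g(A, M) = (M - 3)/(A + 8) = (-3 + M)/(8 + A))
(g(-7, -1) - 25)² = ((-3 - 1)/(8 - 7) - 25)² = (-4/1 - 25)² = (1*(-4) - 25)² = (-4 - 25)² = (-29)² = 841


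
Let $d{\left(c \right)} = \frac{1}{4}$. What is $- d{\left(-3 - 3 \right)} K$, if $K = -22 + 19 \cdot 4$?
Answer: $- \frac{27}{2} \approx -13.5$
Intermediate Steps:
$d{\left(c \right)} = \frac{1}{4}$
$K = 54$ ($K = -22 + 76 = 54$)
$- d{\left(-3 - 3 \right)} K = - \frac{54}{4} = \left(-1\right) \frac{27}{2} = - \frac{27}{2}$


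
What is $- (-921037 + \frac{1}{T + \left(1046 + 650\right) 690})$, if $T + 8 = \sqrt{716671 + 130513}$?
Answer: $\frac{157663353893934431}{171180260830} + \frac{\sqrt{52949}}{342360521660} \approx 9.2104 \cdot 10^{5}$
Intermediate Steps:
$T = -8 + 4 \sqrt{52949}$ ($T = -8 + \sqrt{716671 + 130513} = -8 + \sqrt{847184} = -8 + 4 \sqrt{52949} \approx 912.43$)
$- (-921037 + \frac{1}{T + \left(1046 + 650\right) 690}) = - (-921037 + \frac{1}{\left(-8 + 4 \sqrt{52949}\right) + \left(1046 + 650\right) 690}) = - (-921037 + \frac{1}{\left(-8 + 4 \sqrt{52949}\right) + 1696 \cdot 690}) = - (-921037 + \frac{1}{\left(-8 + 4 \sqrt{52949}\right) + 1170240}) = - (-921037 + \frac{1}{1170232 + 4 \sqrt{52949}}) = 921037 - \frac{1}{1170232 + 4 \sqrt{52949}}$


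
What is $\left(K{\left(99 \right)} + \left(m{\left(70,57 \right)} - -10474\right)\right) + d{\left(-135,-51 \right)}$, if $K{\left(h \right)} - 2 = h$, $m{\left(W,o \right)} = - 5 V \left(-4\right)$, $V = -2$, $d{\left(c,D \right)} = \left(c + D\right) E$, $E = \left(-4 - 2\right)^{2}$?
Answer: $3839$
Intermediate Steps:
$E = 36$ ($E = \left(-6\right)^{2} = 36$)
$d{\left(c,D \right)} = 36 D + 36 c$ ($d{\left(c,D \right)} = \left(c + D\right) 36 = \left(D + c\right) 36 = 36 D + 36 c$)
$m{\left(W,o \right)} = -40$ ($m{\left(W,o \right)} = \left(-5\right) \left(-2\right) \left(-4\right) = 10 \left(-4\right) = -40$)
$K{\left(h \right)} = 2 + h$
$\left(K{\left(99 \right)} + \left(m{\left(70,57 \right)} - -10474\right)\right) + d{\left(-135,-51 \right)} = \left(\left(2 + 99\right) - -10434\right) + \left(36 \left(-51\right) + 36 \left(-135\right)\right) = \left(101 + \left(-40 + 10474\right)\right) - 6696 = \left(101 + 10434\right) - 6696 = 10535 - 6696 = 3839$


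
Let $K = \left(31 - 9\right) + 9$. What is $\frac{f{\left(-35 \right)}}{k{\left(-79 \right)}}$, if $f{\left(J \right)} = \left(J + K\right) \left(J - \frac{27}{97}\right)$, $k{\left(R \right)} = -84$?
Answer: $- \frac{3422}{2037} \approx -1.6799$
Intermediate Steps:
$K = 31$ ($K = 22 + 9 = 31$)
$f{\left(J \right)} = \left(31 + J\right) \left(- \frac{27}{97} + J\right)$ ($f{\left(J \right)} = \left(J + 31\right) \left(J - \frac{27}{97}\right) = \left(31 + J\right) \left(J - \frac{27}{97}\right) = \left(31 + J\right) \left(- \frac{27}{97} + J\right)$)
$\frac{f{\left(-35 \right)}}{k{\left(-79 \right)}} = \frac{- \frac{837}{97} + \left(-35\right)^{2} + \frac{2980}{97} \left(-35\right)}{-84} = \left(- \frac{837}{97} + 1225 - \frac{104300}{97}\right) \left(- \frac{1}{84}\right) = \frac{13688}{97} \left(- \frac{1}{84}\right) = - \frac{3422}{2037}$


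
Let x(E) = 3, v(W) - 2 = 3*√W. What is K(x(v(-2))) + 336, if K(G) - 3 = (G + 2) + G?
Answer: 347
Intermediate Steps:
v(W) = 2 + 3*√W
K(G) = 5 + 2*G (K(G) = 3 + ((G + 2) + G) = 3 + ((2 + G) + G) = 3 + (2 + 2*G) = 5 + 2*G)
K(x(v(-2))) + 336 = (5 + 2*3) + 336 = (5 + 6) + 336 = 11 + 336 = 347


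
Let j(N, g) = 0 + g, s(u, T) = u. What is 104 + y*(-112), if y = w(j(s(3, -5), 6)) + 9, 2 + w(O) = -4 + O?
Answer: -904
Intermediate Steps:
j(N, g) = g
w(O) = -6 + O (w(O) = -2 + (-4 + O) = -6 + O)
y = 9 (y = (-6 + 6) + 9 = 0 + 9 = 9)
104 + y*(-112) = 104 + 9*(-112) = 104 - 1008 = -904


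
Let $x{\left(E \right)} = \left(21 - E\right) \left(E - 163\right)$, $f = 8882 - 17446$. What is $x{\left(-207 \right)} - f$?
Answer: $-75796$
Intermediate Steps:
$f = -8564$
$x{\left(E \right)} = \left(-163 + E\right) \left(21 - E\right)$ ($x{\left(E \right)} = \left(21 - E\right) \left(-163 + E\right) = \left(-163 + E\right) \left(21 - E\right)$)
$x{\left(-207 \right)} - f = \left(-3423 - \left(-207\right)^{2} + 184 \left(-207\right)\right) - -8564 = \left(-3423 - 42849 - 38088\right) + 8564 = -84360 + 8564 = -75796$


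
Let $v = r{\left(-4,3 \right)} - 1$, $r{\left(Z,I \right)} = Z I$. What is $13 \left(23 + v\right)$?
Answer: $130$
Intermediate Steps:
$r{\left(Z,I \right)} = I Z$
$v = -13$ ($v = 3 \left(-4\right) - 1 = -12 - 1 = -13$)
$13 \left(23 + v\right) = 13 \left(23 - 13\right) = 13 \cdot 10 = 130$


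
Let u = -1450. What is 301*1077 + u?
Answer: 322727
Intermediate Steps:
301*1077 + u = 301*1077 - 1450 = 324177 - 1450 = 322727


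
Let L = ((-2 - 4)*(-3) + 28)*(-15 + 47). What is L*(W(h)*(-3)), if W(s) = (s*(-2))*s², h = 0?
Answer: 0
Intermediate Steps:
W(s) = -2*s³ (W(s) = (-2*s)*s² = -2*s³)
L = 1472 (L = (-6*(-3) + 28)*32 = (18 + 28)*32 = 46*32 = 1472)
L*(W(h)*(-3)) = 1472*(-2*0³*(-3)) = 1472*(-2*0*(-3)) = 1472*(0*(-3)) = 1472*0 = 0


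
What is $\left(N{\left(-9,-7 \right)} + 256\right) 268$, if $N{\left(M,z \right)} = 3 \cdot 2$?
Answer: $70216$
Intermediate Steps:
$N{\left(M,z \right)} = 6$
$\left(N{\left(-9,-7 \right)} + 256\right) 268 = \left(6 + 256\right) 268 = 262 \cdot 268 = 70216$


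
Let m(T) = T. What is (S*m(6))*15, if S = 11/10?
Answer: 99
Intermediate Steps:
S = 11/10 (S = 11*(⅒) = 11/10 ≈ 1.1000)
(S*m(6))*15 = ((11/10)*6)*15 = (33/5)*15 = 99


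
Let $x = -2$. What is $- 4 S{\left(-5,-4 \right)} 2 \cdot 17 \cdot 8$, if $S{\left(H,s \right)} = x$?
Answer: $2176$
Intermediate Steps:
$S{\left(H,s \right)} = -2$
$- 4 S{\left(-5,-4 \right)} 2 \cdot 17 \cdot 8 = \left(-4\right) \left(-2\right) 2 \cdot 17 \cdot 8 = 8 \cdot 2 \cdot 17 \cdot 8 = 16 \cdot 17 \cdot 8 = 272 \cdot 8 = 2176$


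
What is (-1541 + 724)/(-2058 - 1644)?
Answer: 817/3702 ≈ 0.22069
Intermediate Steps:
(-1541 + 724)/(-2058 - 1644) = -817/(-3702) = -817*(-1/3702) = 817/3702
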